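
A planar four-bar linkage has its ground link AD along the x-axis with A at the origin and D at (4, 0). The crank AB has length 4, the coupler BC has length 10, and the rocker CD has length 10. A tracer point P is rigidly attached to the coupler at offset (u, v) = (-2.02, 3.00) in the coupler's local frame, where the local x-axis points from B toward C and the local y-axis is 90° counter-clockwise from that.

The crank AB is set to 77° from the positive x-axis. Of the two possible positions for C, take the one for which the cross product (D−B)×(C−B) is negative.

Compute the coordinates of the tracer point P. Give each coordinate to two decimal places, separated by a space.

4.51 3.70

A=(0,0), D=(4.00,0)
B = A + 4.00·(cos77°, sin77°) = (0.8998, 3.8975)
|BD| = 4.9801
circle(B,10.00) ∩ circle(D,10.00): a=2.4901, h=9.6850
  candidates: C₊=(10.0295,7.9778) cross=48.233; C₋=(-5.1297,-4.0803) cross=-48.233
  mode - wants cross < 0 → take C=(-5.1297,-4.0803) (cross=-48.233)
ex = (C−B)/|BC| = (-0.6029,-0.7978); ey = (0.7978,-0.6029)
P = B + -2.02·ex + 3.00·ey = (4.5111,3.7002)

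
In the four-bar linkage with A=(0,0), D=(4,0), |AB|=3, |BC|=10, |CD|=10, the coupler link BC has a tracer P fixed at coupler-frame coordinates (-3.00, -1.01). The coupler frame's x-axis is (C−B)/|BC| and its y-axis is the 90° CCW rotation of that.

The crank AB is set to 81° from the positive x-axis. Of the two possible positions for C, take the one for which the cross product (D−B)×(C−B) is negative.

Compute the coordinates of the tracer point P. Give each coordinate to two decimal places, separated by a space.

0.91 6.10

A=(0,0), D=(4.00,0)
B = A + 3.00·(cos81°, sin81°) = (0.4693, 2.9631)
|BD| = 4.6093
circle(B,10.00) ∩ circle(D,10.00): a=2.3046, h=9.7308
  candidates: C₊=(8.4901,8.9353) cross=44.852; C₋=(-4.0208,-5.9722) cross=-44.852
  mode - wants cross < 0 → take C=(-4.0208,-5.9722) (cross=-44.852)
ex = (C−B)/|BC| = (-0.4490,-0.8935); ey = (0.8935,-0.4490)
P = B + -3.00·ex + -1.01·ey = (0.9139,6.0971)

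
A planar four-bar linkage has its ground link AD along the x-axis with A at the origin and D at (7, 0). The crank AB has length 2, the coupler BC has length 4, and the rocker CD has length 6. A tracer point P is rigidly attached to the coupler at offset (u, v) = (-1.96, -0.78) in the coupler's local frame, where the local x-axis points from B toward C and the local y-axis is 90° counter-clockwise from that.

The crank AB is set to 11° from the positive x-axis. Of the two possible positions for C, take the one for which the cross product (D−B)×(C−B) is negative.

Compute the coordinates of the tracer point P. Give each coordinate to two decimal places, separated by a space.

A=(0,0), D=(7.00,0)
B = A + 2.00·(cos11°, sin11°) = (1.9633, 0.3816)
|BD| = 5.0512
circle(B,4.00) ∩ circle(D,6.00): a=0.5459, h=3.9626
  candidates: C₊=(2.8069,4.2916) cross=20.016; C₋=(2.2082,-3.6109) cross=-20.016
  mode - wants cross < 0 → take C=(2.2082,-3.6109) (cross=-20.016)
ex = (C−B)/|BC| = (0.0612,-0.9981); ey = (0.9981,0.0612)
P = B + -1.96·ex + -0.78·ey = (1.0647,2.2902)

1.06 2.29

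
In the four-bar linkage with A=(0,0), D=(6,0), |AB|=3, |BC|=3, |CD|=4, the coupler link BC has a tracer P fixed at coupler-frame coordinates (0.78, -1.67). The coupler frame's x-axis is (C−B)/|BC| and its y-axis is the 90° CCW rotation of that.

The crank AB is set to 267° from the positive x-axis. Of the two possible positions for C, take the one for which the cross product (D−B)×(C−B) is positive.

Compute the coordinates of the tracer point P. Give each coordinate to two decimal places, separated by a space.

1.51 -3.78

A=(0,0), D=(6.00,0)
B = A + 3.00·(cos267°, sin267°) = (-0.1570, -2.9959)
|BD| = 6.8472
circle(B,3.00) ∩ circle(D,4.00): a=2.9124, h=0.7195
  candidates: C₊=(2.1471,-1.0746) cross=4.927; C₋=(2.7767,-2.3686) cross=-4.927
  mode + wants cross > 0 → take C=(2.1471,-1.0746) (cross=4.927)
ex = (C−B)/|BC| = (0.7680,0.6404); ey = (-0.6404,0.7680)
P = B + 0.78·ex + -1.67·ey = (1.5116,-3.7789)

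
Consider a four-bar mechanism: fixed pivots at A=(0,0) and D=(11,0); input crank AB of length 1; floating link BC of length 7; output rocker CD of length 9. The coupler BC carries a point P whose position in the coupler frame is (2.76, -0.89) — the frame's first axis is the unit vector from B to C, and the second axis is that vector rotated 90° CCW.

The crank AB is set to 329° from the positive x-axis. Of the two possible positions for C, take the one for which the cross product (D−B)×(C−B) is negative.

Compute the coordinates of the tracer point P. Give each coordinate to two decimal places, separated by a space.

1.61 -3.32

A=(0,0), D=(11.00,0)
B = A + 1.00·(cos329°, sin329°) = (0.8572, -0.5150)
|BD| = 10.1559
circle(B,7.00) ∩ circle(D,9.00): a=3.5025, h=6.0607
  candidates: C₊=(4.0478,5.7155) cross=61.552; C₋=(4.6625,-6.3903) cross=-61.552
  mode - wants cross < 0 → take C=(4.6625,-6.3903) (cross=-61.552)
ex = (C−B)/|BC| = (0.5436,-0.8393); ey = (0.8393,0.5436)
P = B + 2.76·ex + -0.89·ey = (1.6106,-3.3154)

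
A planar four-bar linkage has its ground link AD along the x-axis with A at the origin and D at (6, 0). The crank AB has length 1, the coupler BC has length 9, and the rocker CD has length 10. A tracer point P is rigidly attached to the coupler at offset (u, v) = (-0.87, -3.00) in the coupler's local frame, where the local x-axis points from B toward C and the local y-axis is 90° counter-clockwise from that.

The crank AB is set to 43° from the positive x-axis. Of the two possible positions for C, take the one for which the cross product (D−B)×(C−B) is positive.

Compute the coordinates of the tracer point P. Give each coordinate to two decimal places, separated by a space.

3.46 -0.84

A=(0,0), D=(6.00,0)
B = A + 1.00·(cos43°, sin43°) = (0.7314, 0.6820)
|BD| = 5.3126
circle(B,9.00) ∩ circle(D,10.00): a=0.8681, h=8.9580
  candidates: C₊=(2.7422,9.4545) cross=47.590; C₋=(0.4423,-8.3134) cross=-47.590
  mode + wants cross > 0 → take C=(2.7422,9.4545) (cross=47.590)
ex = (C−B)/|BC| = (0.2234,0.9747); ey = (-0.9747,0.2234)
P = B + -0.87·ex + -3.00·ey = (3.4611,-0.8363)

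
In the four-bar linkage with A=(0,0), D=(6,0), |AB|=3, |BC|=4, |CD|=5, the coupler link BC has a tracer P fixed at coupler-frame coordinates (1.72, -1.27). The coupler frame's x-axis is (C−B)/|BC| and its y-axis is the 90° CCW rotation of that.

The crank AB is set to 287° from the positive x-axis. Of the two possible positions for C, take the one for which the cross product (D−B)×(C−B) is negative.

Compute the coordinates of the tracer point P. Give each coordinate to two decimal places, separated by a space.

1.80 -4.80

A=(0,0), D=(6.00,0)
B = A + 3.00·(cos287°, sin287°) = (0.8771, -2.8689)
|BD| = 5.8715
circle(B,4.00) ∩ circle(D,5.00): a=2.1693, h=3.3606
  candidates: C₊=(1.1278,1.1232) cross=19.732; C₋=(4.4119,-4.7411) cross=-19.732
  mode - wants cross < 0 → take C=(4.4119,-4.7411) (cross=-19.732)
ex = (C−B)/|BC| = (0.8837,-0.4680); ey = (0.4680,0.8837)
P = B + 1.72·ex + -1.27·ey = (1.8027,-4.7963)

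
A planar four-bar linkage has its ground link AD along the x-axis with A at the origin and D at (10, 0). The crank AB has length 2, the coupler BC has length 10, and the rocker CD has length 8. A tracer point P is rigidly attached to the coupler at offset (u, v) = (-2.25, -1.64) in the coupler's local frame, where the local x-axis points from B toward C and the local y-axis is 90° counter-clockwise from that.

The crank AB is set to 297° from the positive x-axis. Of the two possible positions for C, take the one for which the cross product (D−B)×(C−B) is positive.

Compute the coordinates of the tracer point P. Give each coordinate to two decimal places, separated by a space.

1.20 -4.55

A=(0,0), D=(10.00,0)
B = A + 2.00·(cos297°, sin297°) = (0.9080, -1.7820)
|BD| = 9.2650
circle(B,10.00) ∩ circle(D,8.00): a=6.5753, h=7.5343
  candidates: C₊=(5.9114,6.8763) cross=69.805; C₋=(8.8096,-7.9109) cross=-69.805
  mode + wants cross > 0 → take C=(5.9114,6.8763) (cross=69.805)
ex = (C−B)/|BC| = (0.5003,0.8658); ey = (-0.8658,0.5003)
P = B + -2.25·ex + -1.64·ey = (1.2022,-4.5507)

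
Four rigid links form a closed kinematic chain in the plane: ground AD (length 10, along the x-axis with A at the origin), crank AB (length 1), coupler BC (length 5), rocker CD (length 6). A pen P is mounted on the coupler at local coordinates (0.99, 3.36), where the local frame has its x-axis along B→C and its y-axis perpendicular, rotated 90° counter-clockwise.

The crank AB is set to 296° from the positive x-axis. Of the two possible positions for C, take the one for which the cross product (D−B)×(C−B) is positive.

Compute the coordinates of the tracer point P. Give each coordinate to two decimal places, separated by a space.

A=(0,0), D=(10.00,0)
B = A + 1.00·(cos296°, sin296°) = (0.4384, -0.8988)
|BD| = 9.6038
circle(B,5.00) ∩ circle(D,6.00): a=4.2292, h=2.6672
  candidates: C₊=(4.3994,2.1525) cross=25.615; C₋=(4.8986,-3.1585) cross=-25.615
  mode + wants cross > 0 → take C=(4.3994,2.1525) (cross=25.615)
ex = (C−B)/|BC| = (0.7922,0.6103); ey = (-0.6103,0.7922)
P = B + 0.99·ex + 3.36·ey = (-0.8278,2.3672)

-0.83 2.37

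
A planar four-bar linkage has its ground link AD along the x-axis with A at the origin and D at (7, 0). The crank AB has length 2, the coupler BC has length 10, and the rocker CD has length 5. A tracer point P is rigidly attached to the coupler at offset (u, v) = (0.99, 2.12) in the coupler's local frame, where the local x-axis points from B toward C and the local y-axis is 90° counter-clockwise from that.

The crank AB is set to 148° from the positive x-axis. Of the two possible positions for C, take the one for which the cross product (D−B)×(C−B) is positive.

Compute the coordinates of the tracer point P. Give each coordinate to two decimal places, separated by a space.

A=(0,0), D=(7.00,0)
B = A + 2.00·(cos148°, sin148°) = (-1.6961, 1.0598)
|BD| = 8.7604
circle(B,10.00) ∩ circle(D,5.00): a=8.6608, h=4.9990
  candidates: C₊=(7.5059,4.9743) cross=43.794; C₋=(6.2963,-4.9502) cross=-43.794
  mode + wants cross > 0 → take C=(7.5059,4.9743) (cross=43.794)
ex = (C−B)/|BC| = (0.9202,0.3915); ey = (-0.3915,0.9202)
P = B + 0.99·ex + 2.12·ey = (-1.6150,3.3982)

-1.61 3.40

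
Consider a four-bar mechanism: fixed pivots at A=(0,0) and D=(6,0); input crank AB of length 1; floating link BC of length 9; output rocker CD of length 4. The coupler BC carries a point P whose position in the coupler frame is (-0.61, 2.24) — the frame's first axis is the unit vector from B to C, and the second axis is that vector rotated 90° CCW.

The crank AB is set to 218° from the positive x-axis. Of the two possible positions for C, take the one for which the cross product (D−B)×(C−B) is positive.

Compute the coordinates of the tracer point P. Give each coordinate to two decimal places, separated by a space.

A=(0,0), D=(6.00,0)
B = A + 1.00·(cos218°, sin218°) = (-0.7880, -0.6157)
|BD| = 6.8159
circle(B,9.00) ∩ circle(D,4.00): a=8.1762, h=3.7616
  candidates: C₊=(7.0150,3.8691) cross=25.638; C₋=(7.6946,-3.6233) cross=-25.638
  mode + wants cross > 0 → take C=(7.0150,3.8691) (cross=25.638)
ex = (C−B)/|BC| = (0.8670,0.4983); ey = (-0.4983,0.8670)
P = B + -0.61·ex + 2.24·ey = (-2.4331,1.0225)

-2.43 1.02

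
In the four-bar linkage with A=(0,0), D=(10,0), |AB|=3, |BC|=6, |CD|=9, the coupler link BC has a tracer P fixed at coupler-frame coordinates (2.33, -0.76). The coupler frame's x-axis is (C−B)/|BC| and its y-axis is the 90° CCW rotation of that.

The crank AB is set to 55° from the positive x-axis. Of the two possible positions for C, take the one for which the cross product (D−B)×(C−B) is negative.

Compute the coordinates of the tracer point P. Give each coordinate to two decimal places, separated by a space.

0.96 0.13

A=(0,0), D=(10.00,0)
B = A + 3.00·(cos55°, sin55°) = (1.7207, 2.4575)
|BD| = 8.6363
circle(B,6.00) ∩ circle(D,9.00): a=1.7129, h=5.7503
  candidates: C₊=(4.9990,7.4827) cross=49.661; C₋=(1.7265,-3.5425) cross=-49.661
  mode - wants cross < 0 → take C=(1.7265,-3.5425) (cross=-49.661)
ex = (C−B)/|BC| = (0.0010,-1.0000); ey = (1.0000,0.0010)
P = B + 2.33·ex + -0.76·ey = (0.9630,0.1267)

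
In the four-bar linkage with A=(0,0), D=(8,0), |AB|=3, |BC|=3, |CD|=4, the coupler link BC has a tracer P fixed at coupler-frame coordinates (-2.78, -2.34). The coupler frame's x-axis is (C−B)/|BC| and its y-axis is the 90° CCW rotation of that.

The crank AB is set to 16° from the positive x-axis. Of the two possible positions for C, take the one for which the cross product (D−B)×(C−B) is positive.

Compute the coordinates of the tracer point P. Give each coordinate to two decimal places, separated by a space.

2.33 -2.76

A=(0,0), D=(8.00,0)
B = A + 3.00·(cos16°, sin16°) = (2.8838, 0.8269)
|BD| = 5.1826
circle(B,3.00) ∩ circle(D,4.00): a=1.9160, h=2.3085
  candidates: C₊=(5.1435,2.8001) cross=11.964; C₋=(4.4069,-1.7577) cross=-11.964
  mode + wants cross > 0 → take C=(5.1435,2.8001) (cross=11.964)
ex = (C−B)/|BC| = (0.7533,0.6577); ey = (-0.6577,0.7533)
P = B + -2.78·ex + -2.34·ey = (2.3288,-2.7642)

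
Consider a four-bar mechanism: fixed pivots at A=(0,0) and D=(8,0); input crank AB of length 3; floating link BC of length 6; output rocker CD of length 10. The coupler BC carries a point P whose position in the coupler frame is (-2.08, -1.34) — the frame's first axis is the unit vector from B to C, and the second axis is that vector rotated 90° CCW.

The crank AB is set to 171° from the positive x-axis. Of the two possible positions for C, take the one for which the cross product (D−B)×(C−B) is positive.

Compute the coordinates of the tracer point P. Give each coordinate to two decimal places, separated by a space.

A=(0,0), D=(8.00,0)
B = A + 3.00·(cos171°, sin171°) = (-2.9631, 0.4693)
|BD| = 10.9731
circle(B,6.00) ∩ circle(D,10.00): a=2.5703, h=5.4216
  candidates: C₊=(-0.1632,5.7760) cross=59.491; C₋=(-0.6270,-5.0572) cross=-59.491
  mode + wants cross > 0 → take C=(-0.1632,5.7760) (cross=59.491)
ex = (C−B)/|BC| = (0.4666,0.8844); ey = (-0.8844,0.4666)
P = B + -2.08·ex + -1.34·ey = (-2.7485,-1.9956)

-2.75 -2.00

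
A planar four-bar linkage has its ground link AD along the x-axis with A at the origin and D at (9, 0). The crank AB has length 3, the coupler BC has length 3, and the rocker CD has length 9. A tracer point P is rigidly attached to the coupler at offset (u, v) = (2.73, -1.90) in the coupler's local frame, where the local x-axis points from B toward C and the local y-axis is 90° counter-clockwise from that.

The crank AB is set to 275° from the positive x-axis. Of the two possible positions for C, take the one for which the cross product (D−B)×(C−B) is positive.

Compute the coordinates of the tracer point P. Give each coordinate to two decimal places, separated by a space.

1.92 -0.10

A=(0,0), D=(9.00,0)
B = A + 3.00·(cos275°, sin275°) = (0.2615, -2.9886)
|BD| = 9.2355
circle(B,3.00) ∩ circle(D,9.00): a=0.7197, h=2.9124
  candidates: C₊=(-0.0000,-0.0000) cross=26.897; C₋=(1.8849,-5.5114) cross=-26.897
  mode + wants cross > 0 → take C=(-0.0000,-0.0000) (cross=26.897)
ex = (C−B)/|BC| = (-0.0872,0.9962); ey = (-0.9962,-0.0872)
P = B + 2.73·ex + -1.90·ey = (1.9163,-0.1034)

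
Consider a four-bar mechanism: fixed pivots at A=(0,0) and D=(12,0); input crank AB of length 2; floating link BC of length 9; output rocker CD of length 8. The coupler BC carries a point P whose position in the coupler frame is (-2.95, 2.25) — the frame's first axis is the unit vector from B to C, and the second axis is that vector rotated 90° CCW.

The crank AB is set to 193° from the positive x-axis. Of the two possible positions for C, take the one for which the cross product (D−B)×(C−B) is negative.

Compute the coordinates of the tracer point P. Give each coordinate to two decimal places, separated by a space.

A=(0,0), D=(12.00,0)
B = A + 2.00·(cos193°, sin193°) = (-1.9487, -0.4499)
|BD| = 13.9560
circle(B,9.00) ∩ circle(D,8.00): a=7.5871, h=4.8411
  candidates: C₊=(5.4783,4.6333) cross=67.563; C₋=(5.7904,-5.0439) cross=-67.563
  mode - wants cross < 0 → take C=(5.7904,-5.0439) (cross=-67.563)
ex = (C−B)/|BC| = (0.8599,-0.5104); ey = (0.5104,0.8599)
P = B + -2.95·ex + 2.25·ey = (-3.3370,2.9907)

-3.34 2.99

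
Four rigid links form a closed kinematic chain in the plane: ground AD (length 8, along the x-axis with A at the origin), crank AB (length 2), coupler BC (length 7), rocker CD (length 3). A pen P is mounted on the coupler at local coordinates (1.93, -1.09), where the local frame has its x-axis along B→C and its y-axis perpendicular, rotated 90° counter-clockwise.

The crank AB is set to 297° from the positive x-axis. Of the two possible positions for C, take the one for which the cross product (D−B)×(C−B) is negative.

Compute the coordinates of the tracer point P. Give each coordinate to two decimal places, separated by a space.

2.62 -3.19

A=(0,0), D=(8.00,0)
B = A + 2.00·(cos297°, sin297°) = (0.9080, -1.7820)
|BD| = 7.3125
circle(B,7.00) ∩ circle(D,3.00): a=6.3913, h=2.8551
  candidates: C₊=(6.4108,2.5445) cross=20.878; C₋=(7.8024,-2.9935) cross=-20.878
  mode - wants cross < 0 → take C=(7.8024,-2.9935) (cross=-20.878)
ex = (C−B)/|BC| = (0.9849,-0.1731); ey = (0.1731,0.9849)
P = B + 1.93·ex + -1.09·ey = (2.6202,-3.1896)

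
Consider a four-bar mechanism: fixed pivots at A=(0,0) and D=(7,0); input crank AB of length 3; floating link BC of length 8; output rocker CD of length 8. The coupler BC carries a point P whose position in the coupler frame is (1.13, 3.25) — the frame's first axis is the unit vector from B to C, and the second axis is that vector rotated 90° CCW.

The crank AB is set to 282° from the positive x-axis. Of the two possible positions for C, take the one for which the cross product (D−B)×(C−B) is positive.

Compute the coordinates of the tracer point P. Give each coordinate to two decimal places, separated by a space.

-2.60 -1.73

A=(0,0), D=(7.00,0)
B = A + 3.00·(cos282°, sin282°) = (0.6237, -2.9344)
|BD| = 7.0191
circle(B,8.00) ∩ circle(D,8.00): a=3.5095, h=7.1891
  candidates: C₊=(0.8064,5.0635) cross=50.461; C₋=(6.8174,-7.9979) cross=-50.461
  mode + wants cross > 0 → take C=(0.8064,5.0635) (cross=50.461)
ex = (C−B)/|BC| = (0.0228,0.9997); ey = (-0.9997,0.0228)
P = B + 1.13·ex + 3.25·ey = (-2.5996,-1.7305)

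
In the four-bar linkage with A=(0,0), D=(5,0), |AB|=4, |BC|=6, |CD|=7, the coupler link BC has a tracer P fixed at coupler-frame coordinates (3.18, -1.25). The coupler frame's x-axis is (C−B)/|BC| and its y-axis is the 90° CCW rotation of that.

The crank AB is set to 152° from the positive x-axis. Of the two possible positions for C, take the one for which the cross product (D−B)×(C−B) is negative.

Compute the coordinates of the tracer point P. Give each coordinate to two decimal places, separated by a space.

-3.34 -1.53

A=(0,0), D=(5.00,0)
B = A + 4.00·(cos152°, sin152°) = (-3.5318, 1.8779)
|BD| = 8.7360
circle(B,6.00) ∩ circle(D,7.00): a=3.6240, h=4.7819
  candidates: C₊=(1.0354,5.7690) cross=41.775; C₋=(-1.0205,-3.5713) cross=-41.775
  mode - wants cross < 0 → take C=(-1.0205,-3.5713) (cross=-41.775)
ex = (C−B)/|BC| = (0.4186,-0.9082); ey = (0.9082,0.4186)
P = B + 3.18·ex + -1.25·ey = (-3.3360,-1.5334)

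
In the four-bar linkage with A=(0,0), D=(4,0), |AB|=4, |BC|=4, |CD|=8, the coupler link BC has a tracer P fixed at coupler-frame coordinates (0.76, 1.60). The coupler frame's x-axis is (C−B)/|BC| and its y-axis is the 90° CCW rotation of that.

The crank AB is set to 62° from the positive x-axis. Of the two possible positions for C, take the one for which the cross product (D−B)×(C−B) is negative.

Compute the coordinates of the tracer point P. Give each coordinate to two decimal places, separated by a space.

0.28 2.77

A=(0,0), D=(4.00,0)
B = A + 4.00·(cos62°, sin62°) = (1.8779, 3.5318)
|BD| = 4.1203
circle(B,4.00) ∩ circle(D,8.00): a=-3.7647, h=1.3518
  candidates: C₊=(1.0977,7.4550) cross=5.570; C₋=(-1.2198,6.0625) cross=-5.570
  mode - wants cross < 0 → take C=(-1.2198,6.0625) (cross=-5.570)
ex = (C−B)/|BC| = (-0.7744,0.6327); ey = (-0.6327,-0.7744)
P = B + 0.76·ex + 1.60·ey = (0.2770,2.7736)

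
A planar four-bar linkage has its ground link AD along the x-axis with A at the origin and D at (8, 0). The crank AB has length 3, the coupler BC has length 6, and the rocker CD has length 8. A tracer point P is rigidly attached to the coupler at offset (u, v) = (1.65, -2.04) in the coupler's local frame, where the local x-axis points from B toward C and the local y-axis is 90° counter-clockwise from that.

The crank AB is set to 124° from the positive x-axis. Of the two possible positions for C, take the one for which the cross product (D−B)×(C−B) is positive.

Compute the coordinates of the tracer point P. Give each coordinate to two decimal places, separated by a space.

0.89 1.93

A=(0,0), D=(8.00,0)
B = A + 3.00·(cos124°, sin124°) = (-1.6776, 2.4871)
|BD| = 9.9921
circle(B,6.00) ∩ circle(D,8.00): a=3.5949, h=4.8038
  candidates: C₊=(2.9999,6.2449) cross=48.000; C₋=(0.6085,-3.0603) cross=-48.000
  mode + wants cross > 0 → take C=(2.9999,6.2449) (cross=48.000)
ex = (C−B)/|BC| = (0.7796,0.6263); ey = (-0.6263,0.7796)
P = B + 1.65·ex + -2.04·ey = (0.8864,1.9302)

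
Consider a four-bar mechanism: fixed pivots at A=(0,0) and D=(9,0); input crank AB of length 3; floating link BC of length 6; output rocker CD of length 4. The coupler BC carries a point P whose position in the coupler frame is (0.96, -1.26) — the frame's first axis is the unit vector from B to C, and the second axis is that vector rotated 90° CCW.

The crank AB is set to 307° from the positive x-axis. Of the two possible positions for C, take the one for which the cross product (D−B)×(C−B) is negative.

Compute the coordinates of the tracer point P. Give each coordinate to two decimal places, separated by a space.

A=(0,0), D=(9.00,0)
B = A + 3.00·(cos307°, sin307°) = (1.8054, -2.3959)
|BD| = 7.5830
circle(B,6.00) ∩ circle(D,4.00): a=5.1102, h=3.1441
  candidates: C₊=(5.6605,2.2018) cross=23.842; C₋=(7.6473,-3.7643) cross=-23.842
  mode - wants cross < 0 → take C=(7.6473,-3.7643) (cross=-23.842)
ex = (C−B)/|BC| = (0.9736,-0.2281); ey = (0.2281,0.9736)
P = B + 0.96·ex + -1.26·ey = (2.4528,-3.8416)

2.45 -3.84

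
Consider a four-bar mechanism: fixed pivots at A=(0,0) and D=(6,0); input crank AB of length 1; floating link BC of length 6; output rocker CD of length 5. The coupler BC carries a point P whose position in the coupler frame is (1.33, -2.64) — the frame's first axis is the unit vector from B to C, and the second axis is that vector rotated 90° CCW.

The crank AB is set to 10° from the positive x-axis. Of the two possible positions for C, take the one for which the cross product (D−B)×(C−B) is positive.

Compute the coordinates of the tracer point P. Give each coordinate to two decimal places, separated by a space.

A=(0,0), D=(6.00,0)
B = A + 1.00·(cos10°, sin10°) = (0.9848, 0.1736)
|BD| = 5.0182
circle(B,6.00) ∩ circle(D,5.00): a=3.6051, h=4.7962
  candidates: C₊=(4.7537,4.8422) cross=24.068; C₋=(4.4218,-4.7444) cross=-24.068
  mode + wants cross > 0 → take C=(4.7537,4.8422) (cross=24.068)
ex = (C−B)/|BC| = (0.6282,0.7781); ey = (-0.7781,0.6282)
P = B + 1.33·ex + -2.64·ey = (3.8744,-0.4498)

3.87 -0.45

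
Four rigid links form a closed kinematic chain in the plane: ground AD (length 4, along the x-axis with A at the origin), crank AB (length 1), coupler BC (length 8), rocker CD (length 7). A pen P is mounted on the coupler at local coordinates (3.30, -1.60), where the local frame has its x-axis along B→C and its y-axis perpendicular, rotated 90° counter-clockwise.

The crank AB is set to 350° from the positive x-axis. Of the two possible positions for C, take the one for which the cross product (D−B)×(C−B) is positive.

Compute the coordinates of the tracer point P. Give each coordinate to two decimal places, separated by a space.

A=(0,0), D=(4.00,0)
B = A + 1.00·(cos350°, sin350°) = (0.9848, -0.1736)
|BD| = 3.0202
circle(B,8.00) ∩ circle(D,7.00): a=3.9934, h=6.9320
  candidates: C₊=(4.5730,6.9765) cross=20.936; C₋=(5.3701,-6.8646) cross=-20.936
  mode + wants cross > 0 → take C=(4.5730,6.9765) (cross=20.936)
ex = (C−B)/|BC| = (0.4485,0.8938); ey = (-0.8938,0.4485)
P = B + 3.30·ex + -1.60·ey = (3.8950,2.0581)

3.89 2.06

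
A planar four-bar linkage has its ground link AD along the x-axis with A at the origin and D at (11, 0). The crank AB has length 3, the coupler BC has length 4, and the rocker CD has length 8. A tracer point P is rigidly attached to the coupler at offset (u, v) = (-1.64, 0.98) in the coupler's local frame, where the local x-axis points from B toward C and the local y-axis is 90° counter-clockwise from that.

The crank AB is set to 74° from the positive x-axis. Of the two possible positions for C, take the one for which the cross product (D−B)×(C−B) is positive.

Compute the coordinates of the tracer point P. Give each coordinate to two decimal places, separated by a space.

-1.07 3.07

A=(0,0), D=(11.00,0)
B = A + 3.00·(cos74°, sin74°) = (0.8269, 2.8838)
|BD| = 10.5739
circle(B,4.00) ∩ circle(D,8.00): a=3.0172, h=2.6261
  candidates: C₊=(4.4460,4.5874) cross=27.768; C₋=(3.0136,-0.4656) cross=-27.768
  mode + wants cross > 0 → take C=(4.4460,4.5874) (cross=27.768)
ex = (C−B)/|BC| = (0.9048,0.4259); ey = (-0.4259,0.9048)
P = B + -1.64·ex + 0.98·ey = (-1.0743,3.0720)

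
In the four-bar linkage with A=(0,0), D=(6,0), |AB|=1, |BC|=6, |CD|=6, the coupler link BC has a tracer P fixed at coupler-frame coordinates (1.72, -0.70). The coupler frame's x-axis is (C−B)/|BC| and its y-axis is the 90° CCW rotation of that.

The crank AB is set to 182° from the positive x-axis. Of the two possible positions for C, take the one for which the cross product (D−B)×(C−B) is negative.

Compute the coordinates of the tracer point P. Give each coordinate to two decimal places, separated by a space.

A=(0,0), D=(6.00,0)
B = A + 1.00·(cos182°, sin182°) = (-0.9994, -0.0349)
|BD| = 6.9995
circle(B,6.00) ∩ circle(D,6.00): a=3.4997, h=4.8736
  candidates: C₊=(2.4760,4.8561) cross=34.113; C₋=(2.5246,-4.8910) cross=-34.113
  mode - wants cross < 0 → take C=(2.5246,-4.8910) (cross=-34.113)
ex = (C−B)/|BC| = (0.5873,-0.8093); ey = (0.8093,0.5873)
P = B + 1.72·ex + -0.70·ey = (-0.5557,-1.8381)

-0.56 -1.84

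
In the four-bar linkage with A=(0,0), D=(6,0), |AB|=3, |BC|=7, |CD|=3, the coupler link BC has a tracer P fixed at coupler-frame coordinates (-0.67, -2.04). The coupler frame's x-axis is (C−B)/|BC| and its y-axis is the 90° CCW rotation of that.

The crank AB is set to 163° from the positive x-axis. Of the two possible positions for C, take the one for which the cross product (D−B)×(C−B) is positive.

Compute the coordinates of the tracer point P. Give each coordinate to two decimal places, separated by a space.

-3.13 -1.25

A=(0,0), D=(6.00,0)
B = A + 3.00·(cos163°, sin163°) = (-2.8689, 0.8771)
|BD| = 8.9122
circle(B,7.00) ∩ circle(D,3.00): a=6.7002, h=2.0266
  candidates: C₊=(3.9982,2.2345) cross=18.062; C₋=(3.5993,-1.7991) cross=-18.062
  mode + wants cross > 0 → take C=(3.9982,2.2345) (cross=18.062)
ex = (C−B)/|BC| = (0.9810,0.1939); ey = (-0.1939,0.9810)
P = B + -0.67·ex + -2.04·ey = (-3.1306,-1.2541)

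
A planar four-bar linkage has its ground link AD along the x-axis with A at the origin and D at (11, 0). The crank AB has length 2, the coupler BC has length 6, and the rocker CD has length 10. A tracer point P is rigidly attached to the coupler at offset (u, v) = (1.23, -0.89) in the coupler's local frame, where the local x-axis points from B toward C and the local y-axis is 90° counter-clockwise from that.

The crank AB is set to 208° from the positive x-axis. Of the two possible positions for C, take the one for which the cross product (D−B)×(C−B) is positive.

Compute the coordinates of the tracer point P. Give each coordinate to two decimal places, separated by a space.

-0.32 -0.48

A=(0,0), D=(11.00,0)
B = A + 2.00·(cos208°, sin208°) = (-1.7659, -0.9389)
|BD| = 12.8004
circle(B,6.00) ∩ circle(D,10.00): a=3.9003, h=4.5594
  candidates: C₊=(1.7894,3.8942) cross=58.362; C₋=(2.4583,-5.1999) cross=-58.362
  mode + wants cross > 0 → take C=(1.7894,3.8942) (cross=58.362)
ex = (C−B)/|BC| = (0.5926,0.8055); ey = (-0.8055,0.5926)
P = B + 1.23·ex + -0.89·ey = (-0.3201,-0.4755)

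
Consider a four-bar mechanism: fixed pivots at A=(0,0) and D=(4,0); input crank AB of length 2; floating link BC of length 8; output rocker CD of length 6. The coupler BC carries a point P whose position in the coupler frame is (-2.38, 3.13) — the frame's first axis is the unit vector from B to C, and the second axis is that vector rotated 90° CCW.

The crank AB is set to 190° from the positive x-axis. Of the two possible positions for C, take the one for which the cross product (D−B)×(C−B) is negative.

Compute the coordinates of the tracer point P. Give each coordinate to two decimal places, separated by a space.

A=(0,0), D=(4.00,0)
B = A + 2.00·(cos190°, sin190°) = (-1.9696, -0.3473)
|BD| = 5.9797
circle(B,8.00) ∩ circle(D,6.00): a=5.3311, h=5.9648
  candidates: C₊=(3.0061,5.9171) cross=35.668; C₋=(3.6989,-5.9924) cross=-35.668
  mode - wants cross < 0 → take C=(3.6989,-5.9924) (cross=-35.668)
ex = (C−B)/|BC| = (0.7086,-0.7056); ey = (0.7056,0.7086)
P = B + -2.38·ex + 3.13·ey = (-1.4473,3.5500)

-1.45 3.55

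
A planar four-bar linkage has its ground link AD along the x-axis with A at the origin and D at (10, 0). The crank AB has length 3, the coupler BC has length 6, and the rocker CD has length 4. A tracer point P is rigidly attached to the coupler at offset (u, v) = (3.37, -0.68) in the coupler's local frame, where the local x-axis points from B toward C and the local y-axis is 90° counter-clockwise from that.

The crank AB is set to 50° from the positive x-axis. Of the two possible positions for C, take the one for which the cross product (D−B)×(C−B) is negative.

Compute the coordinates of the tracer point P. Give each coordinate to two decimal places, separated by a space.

A=(0,0), D=(10.00,0)
B = A + 3.00·(cos50°, sin50°) = (1.9284, 2.2981)
|BD| = 8.3924
circle(B,6.00) ∩ circle(D,4.00): a=5.3878, h=2.6405
  candidates: C₊=(7.8332,3.3623) cross=22.160; C₋=(6.3871,-1.7168) cross=-22.160
  mode - wants cross < 0 → take C=(6.3871,-1.7168) (cross=-22.160)
ex = (C−B)/|BC| = (0.7431,-0.6691); ey = (0.6691,0.7431)
P = B + 3.37·ex + -0.68·ey = (3.9777,-0.4622)

3.98 -0.46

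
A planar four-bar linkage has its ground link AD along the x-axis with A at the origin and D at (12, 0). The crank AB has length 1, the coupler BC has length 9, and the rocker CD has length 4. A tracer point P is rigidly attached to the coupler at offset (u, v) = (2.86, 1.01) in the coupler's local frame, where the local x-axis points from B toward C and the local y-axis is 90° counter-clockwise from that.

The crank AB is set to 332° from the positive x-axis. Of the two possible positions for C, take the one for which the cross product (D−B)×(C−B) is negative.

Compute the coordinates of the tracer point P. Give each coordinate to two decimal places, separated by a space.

3.91 -0.34

A=(0,0), D=(12.00,0)
B = A + 1.00·(cos332°, sin332°) = (0.8829, -0.4695)
|BD| = 11.1270
circle(B,9.00) ∩ circle(D,4.00): a=8.4843, h=3.0027
  candidates: C₊=(9.2330,2.8886) cross=33.411; C₋=(9.4864,-3.1116) cross=-33.411
  mode - wants cross < 0 → take C=(9.4864,-3.1116) (cross=-33.411)
ex = (C−B)/|BC| = (0.9559,-0.2936); ey = (0.2936,0.9559)
P = B + 2.86·ex + 1.01·ey = (3.9134,-0.3436)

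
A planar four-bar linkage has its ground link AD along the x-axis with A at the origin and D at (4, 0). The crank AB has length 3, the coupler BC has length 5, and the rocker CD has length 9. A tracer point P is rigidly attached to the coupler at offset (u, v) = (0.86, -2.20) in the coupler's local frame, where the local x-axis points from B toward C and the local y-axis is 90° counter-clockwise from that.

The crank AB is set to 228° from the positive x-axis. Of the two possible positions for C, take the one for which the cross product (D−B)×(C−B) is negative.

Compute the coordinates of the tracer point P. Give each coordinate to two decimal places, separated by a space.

A=(0,0), D=(4.00,0)
B = A + 3.00·(cos228°, sin228°) = (-2.0074, -2.2294)
|BD| = 6.4077
circle(B,5.00) ∩ circle(D,9.00): a=-1.1658, h=4.8622
  candidates: C₊=(-4.7921,1.9233) cross=31.156; C₋=(-1.4087,-7.1935) cross=-31.156
  mode - wants cross < 0 → take C=(-1.4087,-7.1935) (cross=-31.156)
ex = (C−B)/|BC| = (0.1197,-0.9928); ey = (0.9928,0.1197)
P = B + 0.86·ex + -2.20·ey = (-4.0886,-3.3467)

-4.09 -3.35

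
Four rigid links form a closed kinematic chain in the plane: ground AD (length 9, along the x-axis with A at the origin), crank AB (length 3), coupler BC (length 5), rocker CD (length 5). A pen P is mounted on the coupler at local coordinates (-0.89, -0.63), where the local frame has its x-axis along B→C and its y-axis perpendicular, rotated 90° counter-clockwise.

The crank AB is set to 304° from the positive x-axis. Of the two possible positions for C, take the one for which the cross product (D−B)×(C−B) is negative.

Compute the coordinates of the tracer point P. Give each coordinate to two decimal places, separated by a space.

A=(0,0), D=(9.00,0)
B = A + 3.00·(cos304°, sin304°) = (1.6776, -2.4871)
|BD| = 7.7333
circle(B,5.00) ∩ circle(D,5.00): a=3.8666, h=3.1700
  candidates: C₊=(4.3193,1.7581) cross=24.515; C₋=(6.3583,-4.2452) cross=-24.515
  mode - wants cross < 0 → take C=(6.3583,-4.2452) (cross=-24.515)
ex = (C−B)/|BC| = (0.9361,-0.3516); ey = (0.3516,0.9361)
P = B + -0.89·ex + -0.63·ey = (0.6229,-2.7640)

0.62 -2.76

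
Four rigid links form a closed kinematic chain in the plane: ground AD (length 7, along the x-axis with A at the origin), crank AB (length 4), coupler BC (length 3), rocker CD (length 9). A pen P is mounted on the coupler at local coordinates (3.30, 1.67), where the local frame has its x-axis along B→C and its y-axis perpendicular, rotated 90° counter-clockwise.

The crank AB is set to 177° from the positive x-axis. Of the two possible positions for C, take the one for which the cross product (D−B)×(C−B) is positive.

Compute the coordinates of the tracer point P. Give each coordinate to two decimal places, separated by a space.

A=(0,0), D=(7.00,0)
B = A + 4.00·(cos177°, sin177°) = (-3.9945, 0.2093)
|BD| = 10.9965
circle(B,3.00) ∩ circle(D,9.00): a=2.2245, h=2.0129
  candidates: C₊=(-1.7321,2.1795) cross=22.135; C₋=(-1.8088,-1.8455) cross=-22.135
  mode + wants cross > 0 → take C=(-1.7321,2.1795) (cross=22.135)
ex = (C−B)/|BC| = (0.7541,0.6567); ey = (-0.6567,0.7541)
P = B + 3.30·ex + 1.67·ey = (-2.6026,3.6359)

-2.60 3.64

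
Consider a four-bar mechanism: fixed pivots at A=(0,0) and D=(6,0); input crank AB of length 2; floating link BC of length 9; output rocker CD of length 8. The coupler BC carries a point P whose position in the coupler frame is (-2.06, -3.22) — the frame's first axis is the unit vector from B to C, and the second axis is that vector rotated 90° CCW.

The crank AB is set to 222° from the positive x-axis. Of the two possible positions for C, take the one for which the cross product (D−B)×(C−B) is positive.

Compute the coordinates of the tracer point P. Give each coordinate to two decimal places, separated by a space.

A=(0,0), D=(6.00,0)
B = A + 2.00·(cos222°, sin222°) = (-1.4863, -1.3383)
|BD| = 7.6050
circle(B,9.00) ∩ circle(D,8.00): a=4.9202, h=7.5360
  candidates: C₊=(2.0310,6.9460) cross=57.311; C₋=(4.6832,-7.8909) cross=-57.311
  mode + wants cross > 0 → take C=(2.0310,6.9460) (cross=57.311)
ex = (C−B)/|BC| = (0.3908,0.9205); ey = (-0.9205,0.3908)
P = B + -2.06·ex + -3.22·ey = (0.6726,-4.4928)

0.67 -4.49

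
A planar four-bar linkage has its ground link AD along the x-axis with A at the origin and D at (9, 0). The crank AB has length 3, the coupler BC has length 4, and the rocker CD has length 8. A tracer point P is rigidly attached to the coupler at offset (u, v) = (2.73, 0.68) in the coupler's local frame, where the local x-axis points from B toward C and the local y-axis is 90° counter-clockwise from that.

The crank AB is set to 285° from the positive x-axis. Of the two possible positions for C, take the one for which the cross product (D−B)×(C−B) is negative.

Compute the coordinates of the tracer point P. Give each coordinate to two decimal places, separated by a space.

3.14 -4.43

A=(0,0), D=(9.00,0)
B = A + 3.00·(cos285°, sin285°) = (0.7765, -2.8978)
|BD| = 8.7192
circle(B,4.00) ∩ circle(D,8.00): a=1.6070, h=3.6630
  candidates: C₊=(1.0748,1.0911) cross=31.938; C₋=(3.5095,-5.8185) cross=-31.938
  mode - wants cross < 0 → take C=(3.5095,-5.8185) (cross=-31.938)
ex = (C−B)/|BC| = (0.6833,-0.7302); ey = (0.7302,0.6833)
P = B + 2.73·ex + 0.68·ey = (3.1383,-4.4265)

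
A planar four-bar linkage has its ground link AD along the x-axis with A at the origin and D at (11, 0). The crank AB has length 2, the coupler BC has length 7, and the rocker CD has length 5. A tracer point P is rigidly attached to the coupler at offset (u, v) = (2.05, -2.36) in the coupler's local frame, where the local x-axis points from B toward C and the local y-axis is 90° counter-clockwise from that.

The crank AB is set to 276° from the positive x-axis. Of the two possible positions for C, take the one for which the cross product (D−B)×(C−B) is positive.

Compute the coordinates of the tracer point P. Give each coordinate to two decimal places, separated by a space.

A=(0,0), D=(11.00,0)
B = A + 2.00·(cos276°, sin276°) = (0.2091, -1.9890)
|BD| = 10.9727
circle(B,7.00) ∩ circle(D,5.00): a=6.5800, h=2.3883
  candidates: C₊=(6.2471,1.5524) cross=26.206; C₋=(7.1130,-3.1450) cross=-26.206
  mode + wants cross > 0 → take C=(6.2471,1.5524) (cross=26.206)
ex = (C−B)/|BC| = (0.8626,0.5059); ey = (-0.5059,0.8626)
P = B + 2.05·ex + -2.36·ey = (3.1713,-2.9876)

3.17 -2.99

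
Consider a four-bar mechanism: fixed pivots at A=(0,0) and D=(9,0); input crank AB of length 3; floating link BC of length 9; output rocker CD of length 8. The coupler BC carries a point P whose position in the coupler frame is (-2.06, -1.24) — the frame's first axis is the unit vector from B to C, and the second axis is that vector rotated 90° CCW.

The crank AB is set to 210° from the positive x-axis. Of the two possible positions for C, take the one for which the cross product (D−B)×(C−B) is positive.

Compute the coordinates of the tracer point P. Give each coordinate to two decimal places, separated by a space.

-2.95 -3.88

A=(0,0), D=(9.00,0)
B = A + 3.00·(cos210°, sin210°) = (-2.5981, -1.5000)
|BD| = 11.6947
circle(B,9.00) ∩ circle(D,8.00): a=6.5742, h=6.1466
  candidates: C₊=(3.1334,5.4390) cross=71.882; C₋=(4.7102,-6.7526) cross=-71.882
  mode + wants cross > 0 → take C=(3.1334,5.4390) (cross=71.882)
ex = (C−B)/|BC| = (0.6368,0.7710); ey = (-0.7710,0.6368)
P = B + -2.06·ex + -1.24·ey = (-2.9539,-3.8779)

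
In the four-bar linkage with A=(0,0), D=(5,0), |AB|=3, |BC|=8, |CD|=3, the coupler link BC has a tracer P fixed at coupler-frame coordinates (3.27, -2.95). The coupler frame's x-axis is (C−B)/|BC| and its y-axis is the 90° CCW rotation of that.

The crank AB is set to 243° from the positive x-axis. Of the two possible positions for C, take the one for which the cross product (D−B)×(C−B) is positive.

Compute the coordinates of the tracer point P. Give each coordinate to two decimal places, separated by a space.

3.04 -2.49

A=(0,0), D=(5.00,0)
B = A + 3.00·(cos243°, sin243°) = (-1.3620, -2.6730)
|BD| = 6.9007
circle(B,8.00) ∩ circle(D,3.00): a=7.4355, h=2.9520
  candidates: C₊=(4.3495,2.9286) cross=20.371; C₋=(6.6365,-2.5144) cross=-20.371
  mode + wants cross > 0 → take C=(4.3495,2.9286) (cross=20.371)
ex = (C−B)/|BC| = (0.7139,0.7002); ey = (-0.7002,0.7139)
P = B + 3.27·ex + -2.95·ey = (3.0382,-2.4895)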